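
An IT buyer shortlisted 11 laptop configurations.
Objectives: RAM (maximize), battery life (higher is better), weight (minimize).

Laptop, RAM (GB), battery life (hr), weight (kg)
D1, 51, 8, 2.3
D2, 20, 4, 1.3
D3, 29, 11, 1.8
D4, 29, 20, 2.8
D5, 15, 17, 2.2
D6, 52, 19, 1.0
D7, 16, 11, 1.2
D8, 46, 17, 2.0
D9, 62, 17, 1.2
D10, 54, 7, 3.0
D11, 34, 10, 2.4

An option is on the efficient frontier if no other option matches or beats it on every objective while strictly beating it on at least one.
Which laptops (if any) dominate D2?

D6: RAM 52≥20, battery life 19≥4, weight 1.0≤1.3 — dominates D2.
D9: RAM 62≥20, battery life 17≥4, weight 1.2≤1.3 — dominates D2.
Others (D1, D3, D4, D5, D7, D8, D10, D11) are each worse than D2 on at least one objective.

D6, D9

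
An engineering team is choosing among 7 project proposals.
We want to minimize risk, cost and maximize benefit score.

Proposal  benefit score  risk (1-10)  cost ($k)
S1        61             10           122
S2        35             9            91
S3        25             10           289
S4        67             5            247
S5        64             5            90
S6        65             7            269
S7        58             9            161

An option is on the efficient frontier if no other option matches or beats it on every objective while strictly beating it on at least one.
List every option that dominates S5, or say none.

S1: worse on benefit score (61 vs 64).
S2: worse on benefit score (35 vs 64).
S3: worse on benefit score (25 vs 64).
S4: worse on cost (247 vs 90).
S6: worse on risk (7 vs 5).
S7: worse on benefit score (58 vs 64).
No option dominates S5.

none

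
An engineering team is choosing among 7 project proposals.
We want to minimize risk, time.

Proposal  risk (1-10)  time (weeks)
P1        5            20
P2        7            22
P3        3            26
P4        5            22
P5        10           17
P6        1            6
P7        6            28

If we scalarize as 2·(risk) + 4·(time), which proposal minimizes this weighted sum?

P6

P1: 2·5 + 4·20 = 90
P2: 2·7 + 4·22 = 102
P3: 2·3 + 4·26 = 110
P4: 2·5 + 4·22 = 98
P5: 2·10 + 4·17 = 88
P6: 2·1 + 4·6 = 26
P7: 2·6 + 4·28 = 124
Lowest: P6 at 26.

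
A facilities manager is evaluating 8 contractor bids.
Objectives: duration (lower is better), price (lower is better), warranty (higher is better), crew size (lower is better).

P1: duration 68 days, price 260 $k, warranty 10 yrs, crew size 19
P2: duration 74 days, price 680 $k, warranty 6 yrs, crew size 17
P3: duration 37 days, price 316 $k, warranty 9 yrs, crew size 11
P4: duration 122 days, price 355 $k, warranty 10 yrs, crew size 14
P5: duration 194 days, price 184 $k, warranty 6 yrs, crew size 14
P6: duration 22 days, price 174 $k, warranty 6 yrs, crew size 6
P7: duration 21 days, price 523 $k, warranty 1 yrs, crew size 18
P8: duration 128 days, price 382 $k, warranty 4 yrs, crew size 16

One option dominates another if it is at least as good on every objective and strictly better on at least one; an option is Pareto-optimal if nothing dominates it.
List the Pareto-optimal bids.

P1, P3, P4, P6, P7

P1: not dominated.
P2: dominated by P3 (duration 37≤74, price 316≤680, warranty 9≥6, crew size 11≤17).
P3: not dominated.
P4: not dominated.
P5: dominated by P6 (duration 22≤194, price 174≤184, warranty 6≥6, crew size 6≤14).
P6: not dominated (best price).
P7: not dominated (best duration).
P8: dominated by P3 (duration 37≤128, price 316≤382, warranty 9≥4, crew size 11≤16).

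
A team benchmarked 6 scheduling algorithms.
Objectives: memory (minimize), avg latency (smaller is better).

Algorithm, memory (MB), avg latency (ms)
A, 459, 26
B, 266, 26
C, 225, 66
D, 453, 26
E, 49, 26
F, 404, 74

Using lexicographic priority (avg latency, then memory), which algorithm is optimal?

E

First minimize avg latency: best is 26, kept {A, B, D, E}.
Then minimize memory: best is 49, kept {E}.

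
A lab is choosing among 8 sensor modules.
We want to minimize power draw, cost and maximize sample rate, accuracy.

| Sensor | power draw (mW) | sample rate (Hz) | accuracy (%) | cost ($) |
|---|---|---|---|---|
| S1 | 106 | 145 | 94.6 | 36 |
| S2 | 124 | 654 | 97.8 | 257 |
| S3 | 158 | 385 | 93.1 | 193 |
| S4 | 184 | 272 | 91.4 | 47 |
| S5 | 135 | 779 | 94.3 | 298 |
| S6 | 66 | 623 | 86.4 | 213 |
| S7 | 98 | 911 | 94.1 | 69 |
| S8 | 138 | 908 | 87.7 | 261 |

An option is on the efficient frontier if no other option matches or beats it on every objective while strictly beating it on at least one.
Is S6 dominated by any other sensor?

S1: worse on power draw (106 vs 66).
S2: worse on power draw (124 vs 66).
S3: worse on power draw (158 vs 66).
S4: worse on power draw (184 vs 66).
S5: worse on power draw (135 vs 66).
S7: worse on power draw (98 vs 66).
S8: worse on power draw (138 vs 66).
No option is at least as good as S6 on every objective and strictly better on one.

No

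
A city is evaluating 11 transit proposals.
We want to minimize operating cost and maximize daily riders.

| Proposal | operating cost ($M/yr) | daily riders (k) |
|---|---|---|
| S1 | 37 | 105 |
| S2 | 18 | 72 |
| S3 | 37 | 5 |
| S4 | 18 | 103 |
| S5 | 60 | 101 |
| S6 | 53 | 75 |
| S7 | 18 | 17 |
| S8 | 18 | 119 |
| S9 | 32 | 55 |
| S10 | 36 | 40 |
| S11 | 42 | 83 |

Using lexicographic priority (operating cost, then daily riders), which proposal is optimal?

First minimize operating cost: best is 18, kept {S2, S4, S7, S8}.
Then maximize daily riders: best is 119, kept {S8}.

S8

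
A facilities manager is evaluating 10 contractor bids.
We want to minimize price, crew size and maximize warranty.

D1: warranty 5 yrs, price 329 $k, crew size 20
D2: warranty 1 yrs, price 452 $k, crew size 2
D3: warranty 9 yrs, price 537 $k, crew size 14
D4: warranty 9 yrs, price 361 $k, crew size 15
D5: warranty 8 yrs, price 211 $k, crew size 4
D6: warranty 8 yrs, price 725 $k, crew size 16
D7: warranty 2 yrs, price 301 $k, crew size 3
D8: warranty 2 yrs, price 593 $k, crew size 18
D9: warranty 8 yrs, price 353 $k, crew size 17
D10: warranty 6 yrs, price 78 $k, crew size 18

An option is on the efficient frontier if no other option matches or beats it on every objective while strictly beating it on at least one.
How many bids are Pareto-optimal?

6

D1: dominated by D5 (warranty 8≥5, price 211≤329, crew size 4≤20).
D2: not dominated (best crew size).
D3: not dominated.
D4: not dominated.
D5: not dominated.
D6: dominated by D3 (warranty 9≥8, price 537≤725, crew size 14≤16).
D7: not dominated.
D8: dominated by D3 (warranty 9≥2, price 537≤593, crew size 14≤18).
D9: dominated by D5 (warranty 8≥8, price 211≤353, crew size 4≤17).
D10: not dominated (best price).
Pareto-optimal: D2, D3, D4, D5, D7, D10 → 6.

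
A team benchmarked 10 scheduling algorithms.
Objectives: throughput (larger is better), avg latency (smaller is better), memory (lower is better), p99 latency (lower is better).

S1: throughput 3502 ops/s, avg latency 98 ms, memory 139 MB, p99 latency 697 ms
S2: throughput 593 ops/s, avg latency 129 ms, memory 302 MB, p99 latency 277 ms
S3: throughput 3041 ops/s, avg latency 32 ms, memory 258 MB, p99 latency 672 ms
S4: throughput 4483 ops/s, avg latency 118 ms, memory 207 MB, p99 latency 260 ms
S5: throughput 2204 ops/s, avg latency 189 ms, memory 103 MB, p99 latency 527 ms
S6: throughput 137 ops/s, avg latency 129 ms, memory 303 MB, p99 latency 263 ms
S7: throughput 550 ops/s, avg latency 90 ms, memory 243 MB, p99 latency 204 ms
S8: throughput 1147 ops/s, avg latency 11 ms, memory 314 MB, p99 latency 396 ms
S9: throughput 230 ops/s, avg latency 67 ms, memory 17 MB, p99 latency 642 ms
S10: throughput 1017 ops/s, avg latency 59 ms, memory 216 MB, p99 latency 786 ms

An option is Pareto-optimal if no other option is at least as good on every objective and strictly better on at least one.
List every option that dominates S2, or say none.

S4: throughput 4483≥593, avg latency 118≤129, memory 207≤302, p99 latency 260≤277 — dominates S2.
Others (S1, S3, S5, S6, S7, S8, S9, S10) are each worse than S2 on at least one objective.

S4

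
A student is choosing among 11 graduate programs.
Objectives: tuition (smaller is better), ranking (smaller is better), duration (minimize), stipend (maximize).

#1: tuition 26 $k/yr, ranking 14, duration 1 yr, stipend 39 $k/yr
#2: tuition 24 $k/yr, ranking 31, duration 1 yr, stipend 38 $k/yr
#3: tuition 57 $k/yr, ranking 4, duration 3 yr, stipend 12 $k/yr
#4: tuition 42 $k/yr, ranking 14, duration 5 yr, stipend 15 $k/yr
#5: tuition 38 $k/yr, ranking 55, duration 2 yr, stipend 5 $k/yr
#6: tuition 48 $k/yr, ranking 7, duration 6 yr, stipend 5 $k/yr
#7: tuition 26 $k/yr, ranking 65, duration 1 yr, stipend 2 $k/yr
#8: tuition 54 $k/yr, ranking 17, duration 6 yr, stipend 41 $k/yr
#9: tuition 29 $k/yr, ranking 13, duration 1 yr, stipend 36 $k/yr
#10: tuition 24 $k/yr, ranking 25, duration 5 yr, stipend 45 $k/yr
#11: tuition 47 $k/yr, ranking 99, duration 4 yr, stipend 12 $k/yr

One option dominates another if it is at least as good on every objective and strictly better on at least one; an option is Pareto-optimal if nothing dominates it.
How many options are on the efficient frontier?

7

#1: not dominated.
#2: not dominated.
#3: not dominated (best ranking).
#4: dominated by #1 (tuition 26≤42, ranking 14≤14, duration 1≤5, stipend 39≥15).
#5: dominated by #1 (tuition 26≤38, ranking 14≤55, duration 1≤2, stipend 39≥5).
#6: not dominated.
#7: dominated by #1 (tuition 26≤26, ranking 14≤65, duration 1≤1, stipend 39≥2).
#8: not dominated.
#9: not dominated.
#10: not dominated (best stipend).
#11: dominated by #1 (tuition 26≤47, ranking 14≤99, duration 1≤4, stipend 39≥12).
Pareto-optimal: #1, #2, #3, #6, #8, #9, #10 → 7.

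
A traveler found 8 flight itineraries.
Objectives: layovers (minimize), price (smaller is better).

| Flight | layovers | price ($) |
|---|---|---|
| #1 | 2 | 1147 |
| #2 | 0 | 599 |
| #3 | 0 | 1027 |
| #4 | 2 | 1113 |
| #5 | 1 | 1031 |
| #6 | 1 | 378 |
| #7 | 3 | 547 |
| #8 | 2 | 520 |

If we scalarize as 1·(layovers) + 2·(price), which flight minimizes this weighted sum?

#1: 1·2 + 2·1147 = 2296
#2: 1·0 + 2·599 = 1198
#3: 1·0 + 2·1027 = 2054
#4: 1·2 + 2·1113 = 2228
#5: 1·1 + 2·1031 = 2063
#6: 1·1 + 2·378 = 757
#7: 1·3 + 2·547 = 1097
#8: 1·2 + 2·520 = 1042
Lowest: #6 at 757.

#6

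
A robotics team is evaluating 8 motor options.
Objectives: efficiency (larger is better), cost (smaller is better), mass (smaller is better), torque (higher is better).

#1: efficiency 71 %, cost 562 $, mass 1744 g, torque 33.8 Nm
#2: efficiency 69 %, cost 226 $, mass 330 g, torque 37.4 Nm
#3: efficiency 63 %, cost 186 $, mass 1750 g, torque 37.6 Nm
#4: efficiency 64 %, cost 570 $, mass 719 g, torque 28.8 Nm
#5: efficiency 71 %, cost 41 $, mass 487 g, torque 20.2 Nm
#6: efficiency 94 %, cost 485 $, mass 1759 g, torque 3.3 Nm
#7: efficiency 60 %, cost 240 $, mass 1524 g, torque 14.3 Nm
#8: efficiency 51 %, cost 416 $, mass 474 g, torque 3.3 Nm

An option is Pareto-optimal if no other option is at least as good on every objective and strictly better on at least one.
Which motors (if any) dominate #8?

#2: efficiency 69≥51, cost 226≤416, mass 330≤474, torque 37.4≥3.3 — dominates #8.
Others (#1, #3, #4, #5, #6, #7) are each worse than #8 on at least one objective.

#2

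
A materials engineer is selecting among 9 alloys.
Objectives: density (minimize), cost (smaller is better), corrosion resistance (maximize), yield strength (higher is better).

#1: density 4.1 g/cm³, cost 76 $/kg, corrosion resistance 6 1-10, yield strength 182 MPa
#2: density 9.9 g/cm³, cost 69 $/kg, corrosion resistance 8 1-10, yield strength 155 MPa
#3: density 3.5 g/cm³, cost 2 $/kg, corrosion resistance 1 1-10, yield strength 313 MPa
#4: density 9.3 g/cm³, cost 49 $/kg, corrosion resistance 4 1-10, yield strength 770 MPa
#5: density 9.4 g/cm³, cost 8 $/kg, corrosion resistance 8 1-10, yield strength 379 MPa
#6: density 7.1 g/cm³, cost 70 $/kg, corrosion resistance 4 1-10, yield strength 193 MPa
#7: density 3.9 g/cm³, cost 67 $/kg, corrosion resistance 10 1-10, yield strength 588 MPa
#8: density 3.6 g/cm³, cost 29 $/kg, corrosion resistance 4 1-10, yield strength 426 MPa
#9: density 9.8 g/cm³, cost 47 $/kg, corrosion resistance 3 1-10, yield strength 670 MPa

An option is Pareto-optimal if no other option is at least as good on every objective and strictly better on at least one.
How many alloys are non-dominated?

#1: dominated by #7 (density 3.9≤4.1, cost 67≤76, corrosion resistance 10≥6, yield strength 588≥182).
#2: dominated by #5 (density 9.4≤9.9, cost 8≤69, corrosion resistance 8≥8, yield strength 379≥155).
#3: not dominated (best density).
#4: not dominated (best yield strength).
#5: not dominated.
#6: dominated by #7 (density 3.9≤7.1, cost 67≤70, corrosion resistance 10≥4, yield strength 588≥193).
#7: not dominated (best corrosion resistance).
#8: not dominated.
#9: not dominated.
Pareto-optimal: #3, #4, #5, #7, #8, #9 → 6.

6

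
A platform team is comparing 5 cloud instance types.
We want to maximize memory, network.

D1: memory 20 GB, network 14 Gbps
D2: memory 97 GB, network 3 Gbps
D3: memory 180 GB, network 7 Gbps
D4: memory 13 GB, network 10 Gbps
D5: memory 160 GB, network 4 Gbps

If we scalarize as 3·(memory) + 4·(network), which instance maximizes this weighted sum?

D3

D1: 3·20 + 4·14 = 116
D2: 3·97 + 4·3 = 303
D3: 3·180 + 4·7 = 568
D4: 3·13 + 4·10 = 79
D5: 3·160 + 4·4 = 496
Highest: D3 at 568.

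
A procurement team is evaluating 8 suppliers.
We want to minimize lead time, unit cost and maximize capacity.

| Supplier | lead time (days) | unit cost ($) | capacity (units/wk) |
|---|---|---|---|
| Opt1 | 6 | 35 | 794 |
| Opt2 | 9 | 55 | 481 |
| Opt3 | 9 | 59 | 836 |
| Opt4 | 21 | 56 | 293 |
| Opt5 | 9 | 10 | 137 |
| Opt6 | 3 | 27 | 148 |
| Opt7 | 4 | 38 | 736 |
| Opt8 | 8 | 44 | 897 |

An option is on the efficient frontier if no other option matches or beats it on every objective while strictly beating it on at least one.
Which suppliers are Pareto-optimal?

Opt1, Opt5, Opt6, Opt7, Opt8

Opt1: not dominated.
Opt2: dominated by Opt1 (lead time 6≤9, unit cost 35≤55, capacity 794≥481).
Opt3: dominated by Opt8 (lead time 8≤9, unit cost 44≤59, capacity 897≥836).
Opt4: dominated by Opt1 (lead time 6≤21, unit cost 35≤56, capacity 794≥293).
Opt5: not dominated (best unit cost).
Opt6: not dominated (best lead time).
Opt7: not dominated.
Opt8: not dominated (best capacity).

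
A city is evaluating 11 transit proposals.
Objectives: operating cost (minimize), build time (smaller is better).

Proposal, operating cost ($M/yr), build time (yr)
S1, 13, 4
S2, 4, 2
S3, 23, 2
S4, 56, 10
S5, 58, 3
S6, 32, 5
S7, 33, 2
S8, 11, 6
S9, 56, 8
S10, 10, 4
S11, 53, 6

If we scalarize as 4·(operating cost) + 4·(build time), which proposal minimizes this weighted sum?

S2

S1: 4·13 + 4·4 = 68
S2: 4·4 + 4·2 = 24
S3: 4·23 + 4·2 = 100
S4: 4·56 + 4·10 = 264
S5: 4·58 + 4·3 = 244
S6: 4·32 + 4·5 = 148
S7: 4·33 + 4·2 = 140
S8: 4·11 + 4·6 = 68
S9: 4·56 + 4·8 = 256
S10: 4·10 + 4·4 = 56
S11: 4·53 + 4·6 = 236
Lowest: S2 at 24.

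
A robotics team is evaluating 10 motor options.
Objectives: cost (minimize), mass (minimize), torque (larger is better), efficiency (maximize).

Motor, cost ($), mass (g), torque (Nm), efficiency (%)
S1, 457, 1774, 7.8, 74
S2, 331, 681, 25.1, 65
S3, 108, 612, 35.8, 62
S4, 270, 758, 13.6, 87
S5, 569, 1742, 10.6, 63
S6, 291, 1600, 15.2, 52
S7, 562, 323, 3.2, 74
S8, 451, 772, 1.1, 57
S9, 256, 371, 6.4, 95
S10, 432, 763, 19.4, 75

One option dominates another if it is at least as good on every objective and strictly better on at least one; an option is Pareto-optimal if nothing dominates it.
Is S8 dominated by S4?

Yes

S4 vs S8: cost 270≤451, mass 758≤772, torque 13.6≥1.1, efficiency 87≥57 — S4 is at least as good on every objective with at least one strict improvement.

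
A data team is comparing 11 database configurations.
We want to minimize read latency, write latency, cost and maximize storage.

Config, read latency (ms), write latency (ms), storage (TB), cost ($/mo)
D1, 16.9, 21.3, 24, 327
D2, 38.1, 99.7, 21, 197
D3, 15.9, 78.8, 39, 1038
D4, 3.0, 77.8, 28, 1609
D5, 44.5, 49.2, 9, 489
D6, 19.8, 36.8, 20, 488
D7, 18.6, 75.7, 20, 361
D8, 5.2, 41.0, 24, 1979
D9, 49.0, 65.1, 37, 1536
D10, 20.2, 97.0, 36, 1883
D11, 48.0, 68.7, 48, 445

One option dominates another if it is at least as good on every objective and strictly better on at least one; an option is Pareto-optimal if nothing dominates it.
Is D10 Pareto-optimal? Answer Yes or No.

D3 vs D10: read latency 15.9≤20.2, write latency 78.8≤97.0, storage 39≥36, cost 1038≤1883 — D3 is at least as good on every objective and strictly better on at least one, so D3 dominates D10.

No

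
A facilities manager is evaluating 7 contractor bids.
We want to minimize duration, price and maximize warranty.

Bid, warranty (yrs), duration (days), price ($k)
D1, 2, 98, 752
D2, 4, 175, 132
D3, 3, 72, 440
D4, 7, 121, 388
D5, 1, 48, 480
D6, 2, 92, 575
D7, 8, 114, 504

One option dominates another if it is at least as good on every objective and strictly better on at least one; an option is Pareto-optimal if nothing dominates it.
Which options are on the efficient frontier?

D1: dominated by D3 (warranty 3≥2, duration 72≤98, price 440≤752).
D2: not dominated (best price).
D3: not dominated.
D4: not dominated.
D5: not dominated (best duration).
D6: dominated by D3 (warranty 3≥2, duration 72≤92, price 440≤575).
D7: not dominated (best warranty).

D2, D3, D4, D5, D7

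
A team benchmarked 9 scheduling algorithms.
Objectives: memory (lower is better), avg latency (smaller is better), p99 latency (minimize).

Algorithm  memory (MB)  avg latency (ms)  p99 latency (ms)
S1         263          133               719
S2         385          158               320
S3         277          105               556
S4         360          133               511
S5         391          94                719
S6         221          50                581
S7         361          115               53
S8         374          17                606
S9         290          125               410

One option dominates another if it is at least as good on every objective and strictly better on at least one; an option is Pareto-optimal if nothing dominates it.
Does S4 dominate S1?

S4 vs S1: S4 is worse on memory (360 vs 263), so it does not dominate S1.

No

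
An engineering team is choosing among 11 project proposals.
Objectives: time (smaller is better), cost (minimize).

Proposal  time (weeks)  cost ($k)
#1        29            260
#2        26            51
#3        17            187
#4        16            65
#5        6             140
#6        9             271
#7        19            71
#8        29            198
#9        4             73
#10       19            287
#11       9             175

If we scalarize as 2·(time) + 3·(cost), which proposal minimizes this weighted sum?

#2

#1: 2·29 + 3·260 = 838
#2: 2·26 + 3·51 = 205
#3: 2·17 + 3·187 = 595
#4: 2·16 + 3·65 = 227
#5: 2·6 + 3·140 = 432
#6: 2·9 + 3·271 = 831
#7: 2·19 + 3·71 = 251
#8: 2·29 + 3·198 = 652
#9: 2·4 + 3·73 = 227
#10: 2·19 + 3·287 = 899
#11: 2·9 + 3·175 = 543
Lowest: #2 at 205.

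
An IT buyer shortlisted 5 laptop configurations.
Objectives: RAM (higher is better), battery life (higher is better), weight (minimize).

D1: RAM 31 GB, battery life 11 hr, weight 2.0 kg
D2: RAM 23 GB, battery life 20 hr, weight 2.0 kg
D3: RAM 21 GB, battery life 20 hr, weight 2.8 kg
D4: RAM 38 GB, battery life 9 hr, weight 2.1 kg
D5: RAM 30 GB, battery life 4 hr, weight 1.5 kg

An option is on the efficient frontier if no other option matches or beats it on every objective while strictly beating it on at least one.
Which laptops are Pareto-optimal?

D1, D2, D4, D5

D1: not dominated.
D2: not dominated.
D3: dominated by D2 (RAM 23≥21, battery life 20≥20, weight 2.0≤2.8).
D4: not dominated (best RAM).
D5: not dominated (best weight).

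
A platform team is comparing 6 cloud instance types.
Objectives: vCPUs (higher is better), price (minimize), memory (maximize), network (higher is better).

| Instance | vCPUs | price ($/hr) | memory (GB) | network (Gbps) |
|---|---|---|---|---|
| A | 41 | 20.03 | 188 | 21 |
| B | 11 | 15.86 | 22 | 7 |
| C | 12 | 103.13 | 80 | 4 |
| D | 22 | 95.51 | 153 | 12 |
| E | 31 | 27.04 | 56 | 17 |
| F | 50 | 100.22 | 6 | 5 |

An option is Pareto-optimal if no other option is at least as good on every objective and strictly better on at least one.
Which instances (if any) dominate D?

A

A: vCPUs 41≥22, price 20.03≤95.51, memory 188≥153, network 21≥12 — dominates D.
Others (B, C, E, F) are each worse than D on at least one objective.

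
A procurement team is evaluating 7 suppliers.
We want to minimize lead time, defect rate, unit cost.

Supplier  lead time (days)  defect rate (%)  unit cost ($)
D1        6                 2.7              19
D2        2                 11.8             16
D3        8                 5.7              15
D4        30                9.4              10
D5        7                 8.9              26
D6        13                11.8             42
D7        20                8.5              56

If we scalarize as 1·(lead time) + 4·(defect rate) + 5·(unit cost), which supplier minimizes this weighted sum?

D3

D1: 1·6 + 4·2.7 + 5·19 = 111.8
D2: 1·2 + 4·11.8 + 5·16 = 129.2
D3: 1·8 + 4·5.7 + 5·15 = 105.8
D4: 1·30 + 4·9.4 + 5·10 = 117.6
D5: 1·7 + 4·8.9 + 5·26 = 172.6
D6: 1·13 + 4·11.8 + 5·42 = 270.2
D7: 1·20 + 4·8.5 + 5·56 = 334.0
Lowest: D3 at 105.8.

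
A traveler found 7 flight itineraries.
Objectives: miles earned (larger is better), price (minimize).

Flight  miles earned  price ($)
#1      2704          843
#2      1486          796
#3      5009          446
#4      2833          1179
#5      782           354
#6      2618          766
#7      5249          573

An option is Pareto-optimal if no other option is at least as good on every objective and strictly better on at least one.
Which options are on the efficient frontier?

#1: dominated by #3 (miles earned 5009≥2704, price 446≤843).
#2: dominated by #3 (miles earned 5009≥1486, price 446≤796).
#3: not dominated.
#4: dominated by #3 (miles earned 5009≥2833, price 446≤1179).
#5: not dominated (best price).
#6: dominated by #3 (miles earned 5009≥2618, price 446≤766).
#7: not dominated (best miles earned).

#3, #5, #7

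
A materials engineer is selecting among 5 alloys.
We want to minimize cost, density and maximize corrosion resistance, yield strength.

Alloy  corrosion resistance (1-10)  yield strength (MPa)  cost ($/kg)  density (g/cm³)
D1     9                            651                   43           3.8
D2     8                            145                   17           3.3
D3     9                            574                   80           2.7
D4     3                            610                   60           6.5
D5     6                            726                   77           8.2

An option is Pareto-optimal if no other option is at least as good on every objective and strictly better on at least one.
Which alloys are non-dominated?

D1, D2, D3, D5

D1: not dominated.
D2: not dominated (best cost).
D3: not dominated (best density).
D4: dominated by D1 (corrosion resistance 9≥3, yield strength 651≥610, cost 43≤60, density 3.8≤6.5).
D5: not dominated (best yield strength).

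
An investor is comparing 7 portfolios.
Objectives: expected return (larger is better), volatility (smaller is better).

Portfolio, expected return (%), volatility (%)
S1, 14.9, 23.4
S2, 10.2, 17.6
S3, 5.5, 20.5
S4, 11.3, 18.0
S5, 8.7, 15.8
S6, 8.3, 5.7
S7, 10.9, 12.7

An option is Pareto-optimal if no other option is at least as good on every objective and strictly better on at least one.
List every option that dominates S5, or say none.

S7: expected return 10.9≥8.7, volatility 12.7≤15.8 — dominates S5.
Others (S1, S2, S3, S4, S6) are each worse than S5 on at least one objective.

S7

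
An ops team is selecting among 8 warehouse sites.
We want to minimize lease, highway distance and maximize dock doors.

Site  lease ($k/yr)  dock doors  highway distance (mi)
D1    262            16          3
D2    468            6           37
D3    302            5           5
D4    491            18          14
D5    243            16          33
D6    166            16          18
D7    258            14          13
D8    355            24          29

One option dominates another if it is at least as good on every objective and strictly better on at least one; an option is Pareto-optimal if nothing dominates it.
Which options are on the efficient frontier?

D1: not dominated (best highway distance).
D2: dominated by D1 (lease 262≤468, dock doors 16≥6, highway distance 3≤37).
D3: dominated by D1 (lease 262≤302, dock doors 16≥5, highway distance 3≤5).
D4: not dominated.
D5: dominated by D6 (lease 166≤243, dock doors 16≥16, highway distance 18≤33).
D6: not dominated (best lease).
D7: not dominated.
D8: not dominated (best dock doors).

D1, D4, D6, D7, D8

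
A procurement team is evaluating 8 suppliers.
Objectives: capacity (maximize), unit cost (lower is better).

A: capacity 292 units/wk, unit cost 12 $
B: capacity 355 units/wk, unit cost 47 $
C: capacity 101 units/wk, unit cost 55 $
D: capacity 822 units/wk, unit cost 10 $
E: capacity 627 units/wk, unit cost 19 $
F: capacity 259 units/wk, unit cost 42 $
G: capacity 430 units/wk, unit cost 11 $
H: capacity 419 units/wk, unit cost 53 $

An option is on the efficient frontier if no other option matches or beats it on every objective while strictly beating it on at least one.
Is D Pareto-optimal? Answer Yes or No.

Yes

A: worse on capacity (292 vs 822).
B: worse on capacity (355 vs 822).
C: worse on capacity (101 vs 822).
E: worse on capacity (627 vs 822).
F: worse on capacity (259 vs 822).
G: worse on capacity (430 vs 822).
H: worse on capacity (419 vs 822).
No option is at least as good as D on every objective and strictly better on one.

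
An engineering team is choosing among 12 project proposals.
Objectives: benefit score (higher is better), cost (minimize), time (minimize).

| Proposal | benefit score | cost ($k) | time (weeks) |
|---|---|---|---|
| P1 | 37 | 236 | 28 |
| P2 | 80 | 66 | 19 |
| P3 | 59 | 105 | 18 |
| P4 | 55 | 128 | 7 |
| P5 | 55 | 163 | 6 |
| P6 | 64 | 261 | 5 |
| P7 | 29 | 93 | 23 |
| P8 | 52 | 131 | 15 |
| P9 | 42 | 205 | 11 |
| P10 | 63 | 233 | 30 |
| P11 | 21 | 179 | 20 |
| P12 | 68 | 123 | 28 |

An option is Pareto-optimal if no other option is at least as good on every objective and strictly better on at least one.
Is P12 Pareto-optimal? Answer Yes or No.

P2 vs P12: benefit score 80≥68, cost 66≤123, time 19≤28 — P2 is at least as good on every objective and strictly better on at least one, so P2 dominates P12.

No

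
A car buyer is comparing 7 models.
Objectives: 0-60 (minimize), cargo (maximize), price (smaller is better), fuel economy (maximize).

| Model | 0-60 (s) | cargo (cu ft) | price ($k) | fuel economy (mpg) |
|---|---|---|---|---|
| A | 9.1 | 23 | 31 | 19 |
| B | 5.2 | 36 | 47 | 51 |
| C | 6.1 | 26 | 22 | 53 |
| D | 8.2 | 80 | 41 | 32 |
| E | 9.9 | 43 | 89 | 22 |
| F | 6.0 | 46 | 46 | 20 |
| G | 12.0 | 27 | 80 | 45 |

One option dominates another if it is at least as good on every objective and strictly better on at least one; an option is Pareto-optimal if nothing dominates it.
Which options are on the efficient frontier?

A: dominated by C (0-60 6.1≤9.1, cargo 26≥23, price 22≤31, fuel economy 53≥19).
B: not dominated (best 0-60).
C: not dominated (best price).
D: not dominated (best cargo).
E: dominated by D (0-60 8.2≤9.9, cargo 80≥43, price 41≤89, fuel economy 32≥22).
F: not dominated.
G: dominated by B (0-60 5.2≤12.0, cargo 36≥27, price 47≤80, fuel economy 51≥45).

B, C, D, F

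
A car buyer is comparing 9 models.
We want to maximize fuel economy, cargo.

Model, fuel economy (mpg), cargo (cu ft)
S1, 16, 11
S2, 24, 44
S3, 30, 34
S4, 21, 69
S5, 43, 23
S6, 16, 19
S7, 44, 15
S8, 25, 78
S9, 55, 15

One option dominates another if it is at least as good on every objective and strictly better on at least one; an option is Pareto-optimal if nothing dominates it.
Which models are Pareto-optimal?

S1: dominated by S2 (fuel economy 24≥16, cargo 44≥11).
S2: dominated by S8 (fuel economy 25≥24, cargo 78≥44).
S3: not dominated.
S4: dominated by S8 (fuel economy 25≥21, cargo 78≥69).
S5: not dominated.
S6: dominated by S2 (fuel economy 24≥16, cargo 44≥19).
S7: dominated by S9 (fuel economy 55≥44, cargo 15≥15).
S8: not dominated (best cargo).
S9: not dominated (best fuel economy).

S3, S5, S8, S9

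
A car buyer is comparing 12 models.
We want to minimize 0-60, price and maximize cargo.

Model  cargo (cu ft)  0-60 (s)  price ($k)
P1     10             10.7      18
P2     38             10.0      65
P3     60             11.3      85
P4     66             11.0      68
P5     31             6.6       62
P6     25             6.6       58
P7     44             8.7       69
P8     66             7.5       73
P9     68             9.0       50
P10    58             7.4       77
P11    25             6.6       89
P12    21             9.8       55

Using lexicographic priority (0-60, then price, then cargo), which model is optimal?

First minimize 0-60: best is 6.6, kept {P5, P6, P11}.
Then minimize price: best is 58, kept {P6}.

P6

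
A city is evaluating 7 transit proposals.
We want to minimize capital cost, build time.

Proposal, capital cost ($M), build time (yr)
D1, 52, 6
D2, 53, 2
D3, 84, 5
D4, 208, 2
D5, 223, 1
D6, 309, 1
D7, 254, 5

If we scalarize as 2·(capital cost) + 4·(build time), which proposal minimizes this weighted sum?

D2

D1: 2·52 + 4·6 = 128
D2: 2·53 + 4·2 = 114
D3: 2·84 + 4·5 = 188
D4: 2·208 + 4·2 = 424
D5: 2·223 + 4·1 = 450
D6: 2·309 + 4·1 = 622
D7: 2·254 + 4·5 = 528
Lowest: D2 at 114.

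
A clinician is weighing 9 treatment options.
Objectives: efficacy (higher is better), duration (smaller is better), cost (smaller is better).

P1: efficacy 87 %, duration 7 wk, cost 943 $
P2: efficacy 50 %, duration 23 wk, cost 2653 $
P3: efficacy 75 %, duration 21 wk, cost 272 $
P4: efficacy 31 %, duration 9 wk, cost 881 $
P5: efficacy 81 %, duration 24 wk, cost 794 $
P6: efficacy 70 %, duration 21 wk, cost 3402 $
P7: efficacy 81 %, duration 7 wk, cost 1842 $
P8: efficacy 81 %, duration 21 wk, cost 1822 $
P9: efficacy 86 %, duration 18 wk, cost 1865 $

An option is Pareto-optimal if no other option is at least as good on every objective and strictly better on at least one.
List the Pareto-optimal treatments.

P1: not dominated (best efficacy).
P2: dominated by P1 (efficacy 87≥50, duration 7≤23, cost 943≤2653).
P3: not dominated (best cost).
P4: not dominated.
P5: not dominated.
P6: dominated by P1 (efficacy 87≥70, duration 7≤21, cost 943≤3402).
P7: dominated by P1 (efficacy 87≥81, duration 7≤7, cost 943≤1842).
P8: dominated by P1 (efficacy 87≥81, duration 7≤21, cost 943≤1822).
P9: dominated by P1 (efficacy 87≥86, duration 7≤18, cost 943≤1865).

P1, P3, P4, P5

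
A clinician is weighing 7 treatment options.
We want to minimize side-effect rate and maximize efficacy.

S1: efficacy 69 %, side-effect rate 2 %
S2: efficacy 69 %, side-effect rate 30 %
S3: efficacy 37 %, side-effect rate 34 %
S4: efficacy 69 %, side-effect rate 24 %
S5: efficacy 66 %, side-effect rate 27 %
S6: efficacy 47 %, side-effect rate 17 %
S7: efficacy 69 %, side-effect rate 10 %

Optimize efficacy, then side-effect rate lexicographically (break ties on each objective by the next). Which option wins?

First maximize efficacy: best is 69, kept {S1, S2, S4, S7}.
Then minimize side-effect rate: best is 2, kept {S1}.

S1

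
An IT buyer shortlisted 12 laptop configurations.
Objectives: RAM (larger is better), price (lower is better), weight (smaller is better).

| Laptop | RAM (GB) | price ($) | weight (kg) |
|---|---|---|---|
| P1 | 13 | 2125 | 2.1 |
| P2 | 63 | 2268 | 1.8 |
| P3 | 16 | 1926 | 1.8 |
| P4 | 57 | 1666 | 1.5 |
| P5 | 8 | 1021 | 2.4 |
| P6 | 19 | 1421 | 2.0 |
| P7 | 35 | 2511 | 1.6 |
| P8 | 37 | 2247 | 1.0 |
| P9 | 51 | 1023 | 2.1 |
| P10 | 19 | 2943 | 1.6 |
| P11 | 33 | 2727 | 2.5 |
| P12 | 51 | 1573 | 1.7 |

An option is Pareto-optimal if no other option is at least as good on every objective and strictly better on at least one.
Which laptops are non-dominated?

P1: dominated by P3 (RAM 16≥13, price 1926≤2125, weight 1.8≤2.1).
P2: not dominated (best RAM).
P3: dominated by P4 (RAM 57≥16, price 1666≤1926, weight 1.5≤1.8).
P4: not dominated.
P5: not dominated (best price).
P6: not dominated.
P7: dominated by P4 (RAM 57≥35, price 1666≤2511, weight 1.5≤1.6).
P8: not dominated (best weight).
P9: not dominated.
P10: dominated by P4 (RAM 57≥19, price 1666≤2943, weight 1.5≤1.6).
P11: dominated by P2 (RAM 63≥33, price 2268≤2727, weight 1.8≤2.5).
P12: not dominated.

P2, P4, P5, P6, P8, P9, P12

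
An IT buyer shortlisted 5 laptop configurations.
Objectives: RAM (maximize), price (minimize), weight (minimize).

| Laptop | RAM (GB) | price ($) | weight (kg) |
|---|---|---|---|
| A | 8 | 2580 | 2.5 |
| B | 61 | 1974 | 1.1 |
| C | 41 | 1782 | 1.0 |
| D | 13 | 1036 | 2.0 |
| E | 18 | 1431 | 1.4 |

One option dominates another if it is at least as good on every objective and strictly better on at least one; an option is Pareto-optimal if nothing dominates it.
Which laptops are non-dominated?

B, C, D, E

A: dominated by B (RAM 61≥8, price 1974≤2580, weight 1.1≤2.5).
B: not dominated (best RAM).
C: not dominated (best weight).
D: not dominated (best price).
E: not dominated.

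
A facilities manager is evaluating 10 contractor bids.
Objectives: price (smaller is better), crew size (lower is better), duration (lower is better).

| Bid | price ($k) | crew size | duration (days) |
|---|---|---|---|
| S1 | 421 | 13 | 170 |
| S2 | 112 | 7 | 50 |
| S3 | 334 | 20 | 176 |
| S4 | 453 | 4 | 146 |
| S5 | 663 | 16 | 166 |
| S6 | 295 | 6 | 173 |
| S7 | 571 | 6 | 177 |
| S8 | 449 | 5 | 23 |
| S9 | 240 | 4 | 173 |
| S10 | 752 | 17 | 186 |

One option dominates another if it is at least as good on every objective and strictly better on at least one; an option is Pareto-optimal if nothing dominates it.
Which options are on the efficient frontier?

S2, S4, S8, S9

S1: dominated by S2 (price 112≤421, crew size 7≤13, duration 50≤170).
S2: not dominated (best price).
S3: dominated by S2 (price 112≤334, crew size 7≤20, duration 50≤176).
S4: not dominated.
S5: dominated by S2 (price 112≤663, crew size 7≤16, duration 50≤166).
S6: dominated by S9 (price 240≤295, crew size 4≤6, duration 173≤173).
S7: dominated by S4 (price 453≤571, crew size 4≤6, duration 146≤177).
S8: not dominated (best duration).
S9: not dominated.
S10: dominated by S1 (price 421≤752, crew size 13≤17, duration 170≤186).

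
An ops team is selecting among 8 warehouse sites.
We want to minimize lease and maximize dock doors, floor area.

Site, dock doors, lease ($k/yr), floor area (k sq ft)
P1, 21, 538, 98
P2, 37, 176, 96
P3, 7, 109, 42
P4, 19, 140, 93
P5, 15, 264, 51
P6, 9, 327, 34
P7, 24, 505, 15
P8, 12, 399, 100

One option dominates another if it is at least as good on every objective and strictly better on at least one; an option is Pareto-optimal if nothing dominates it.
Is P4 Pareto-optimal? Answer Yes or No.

Yes

P1: worse on lease (538 vs 140).
P2: worse on lease (176 vs 140).
P3: worse on dock doors (7 vs 19).
P5: worse on dock doors (15 vs 19).
P6: worse on dock doors (9 vs 19).
P7: worse on lease (505 vs 140).
P8: worse on dock doors (12 vs 19).
No option is at least as good as P4 on every objective and strictly better on one.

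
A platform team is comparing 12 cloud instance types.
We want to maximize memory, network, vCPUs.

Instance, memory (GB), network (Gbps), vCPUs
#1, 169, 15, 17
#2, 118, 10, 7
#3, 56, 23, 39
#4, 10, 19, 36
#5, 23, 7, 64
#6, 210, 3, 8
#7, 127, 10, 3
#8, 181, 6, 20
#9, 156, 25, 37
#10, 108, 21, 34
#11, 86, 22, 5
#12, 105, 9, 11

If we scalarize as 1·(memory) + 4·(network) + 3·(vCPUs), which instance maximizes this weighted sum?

#9

#1: 1·169 + 4·15 + 3·17 = 280
#2: 1·118 + 4·10 + 3·7 = 179
#3: 1·56 + 4·23 + 3·39 = 265
#4: 1·10 + 4·19 + 3·36 = 194
#5: 1·23 + 4·7 + 3·64 = 243
#6: 1·210 + 4·3 + 3·8 = 246
#7: 1·127 + 4·10 + 3·3 = 176
#8: 1·181 + 4·6 + 3·20 = 265
#9: 1·156 + 4·25 + 3·37 = 367
#10: 1·108 + 4·21 + 3·34 = 294
#11: 1·86 + 4·22 + 3·5 = 189
#12: 1·105 + 4·9 + 3·11 = 174
Highest: #9 at 367.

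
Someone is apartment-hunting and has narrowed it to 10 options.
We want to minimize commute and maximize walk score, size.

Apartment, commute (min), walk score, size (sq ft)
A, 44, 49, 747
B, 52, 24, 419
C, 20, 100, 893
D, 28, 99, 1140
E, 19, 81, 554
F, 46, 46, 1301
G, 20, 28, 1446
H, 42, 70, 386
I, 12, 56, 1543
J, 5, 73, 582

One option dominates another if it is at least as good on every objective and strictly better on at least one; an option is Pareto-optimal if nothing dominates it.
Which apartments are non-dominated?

C, D, E, I, J

A: dominated by C (commute 20≤44, walk score 100≥49, size 893≥747).
B: dominated by A (commute 44≤52, walk score 49≥24, size 747≥419).
C: not dominated (best walk score).
D: not dominated.
E: not dominated.
F: dominated by I (commute 12≤46, walk score 56≥46, size 1543≥1301).
G: dominated by I (commute 12≤20, walk score 56≥28, size 1543≥1446).
H: dominated by C (commute 20≤42, walk score 100≥70, size 893≥386).
I: not dominated (best size).
J: not dominated (best commute).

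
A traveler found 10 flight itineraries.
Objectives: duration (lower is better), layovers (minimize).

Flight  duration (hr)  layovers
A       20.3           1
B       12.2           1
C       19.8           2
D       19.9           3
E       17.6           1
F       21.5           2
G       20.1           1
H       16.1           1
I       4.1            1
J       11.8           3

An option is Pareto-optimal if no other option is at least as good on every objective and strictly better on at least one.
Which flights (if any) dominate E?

B: duration 12.2≤17.6, layovers 1≤1 — dominates E.
H: duration 16.1≤17.6, layovers 1≤1 — dominates E.
I: duration 4.1≤17.6, layovers 1≤1 — dominates E.
Others (A, C, D, F, G, J) are each worse than E on at least one objective.

B, H, I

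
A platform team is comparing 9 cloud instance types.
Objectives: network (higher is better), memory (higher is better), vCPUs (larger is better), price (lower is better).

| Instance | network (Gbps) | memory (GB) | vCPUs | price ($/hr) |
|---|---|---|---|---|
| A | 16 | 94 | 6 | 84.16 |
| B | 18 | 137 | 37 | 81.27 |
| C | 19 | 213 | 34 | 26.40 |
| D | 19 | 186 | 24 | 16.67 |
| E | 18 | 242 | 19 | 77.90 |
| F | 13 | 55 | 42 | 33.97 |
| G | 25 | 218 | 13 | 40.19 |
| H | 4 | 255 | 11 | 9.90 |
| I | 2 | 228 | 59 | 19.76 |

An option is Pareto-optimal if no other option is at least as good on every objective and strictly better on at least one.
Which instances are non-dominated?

A: dominated by B (network 18≥16, memory 137≥94, vCPUs 37≥6, price 81.27≤84.16).
B: not dominated.
C: not dominated.
D: not dominated.
E: not dominated.
F: not dominated.
G: not dominated (best network).
H: not dominated (best memory).
I: not dominated (best vCPUs).

B, C, D, E, F, G, H, I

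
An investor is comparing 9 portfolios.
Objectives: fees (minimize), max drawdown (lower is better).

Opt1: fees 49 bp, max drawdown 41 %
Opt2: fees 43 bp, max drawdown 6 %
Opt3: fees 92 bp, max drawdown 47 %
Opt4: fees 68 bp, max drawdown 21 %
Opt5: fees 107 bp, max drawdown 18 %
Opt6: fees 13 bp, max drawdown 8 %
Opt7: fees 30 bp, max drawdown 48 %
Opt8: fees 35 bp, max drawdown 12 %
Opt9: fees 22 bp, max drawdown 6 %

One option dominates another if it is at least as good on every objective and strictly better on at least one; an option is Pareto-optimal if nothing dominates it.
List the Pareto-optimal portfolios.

Opt1: dominated by Opt2 (fees 43≤49, max drawdown 6≤41).
Opt2: dominated by Opt9 (fees 22≤43, max drawdown 6≤6).
Opt3: dominated by Opt1 (fees 49≤92, max drawdown 41≤47).
Opt4: dominated by Opt2 (fees 43≤68, max drawdown 6≤21).
Opt5: dominated by Opt2 (fees 43≤107, max drawdown 6≤18).
Opt6: not dominated (best fees).
Opt7: dominated by Opt6 (fees 13≤30, max drawdown 8≤48).
Opt8: dominated by Opt6 (fees 13≤35, max drawdown 8≤12).
Opt9: not dominated.

Opt6, Opt9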